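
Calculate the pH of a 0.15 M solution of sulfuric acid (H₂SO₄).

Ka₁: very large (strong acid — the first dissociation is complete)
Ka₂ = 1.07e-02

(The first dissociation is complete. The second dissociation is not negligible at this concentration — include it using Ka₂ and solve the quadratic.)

First dissociation is complete: [H⁺]₀ = [HSO₄⁻]₀ = C = 0.15 M. Second dissociation HSO₄⁻ ⇌ H⁺ + SO₄²⁻: let x = [SO₄²⁻]. Ka₂ = (C + x)·x / (C − x) = 1.07e-02 → x² + (C + Ka₂)·x − Ka₂·C = 0 → x² + 0.16070·x − 1.605e-03 = 0. x = (−0.16070 + √(0.16070² + 4 × 1.605e-03)) / 2 = 9.4338e-03 M. [H⁺] = C + x = 0.15 + 9.4338e-03 = 1.5943e-01 M. pH = -log(1.5943e-01) = 0.80.

pH = 0.80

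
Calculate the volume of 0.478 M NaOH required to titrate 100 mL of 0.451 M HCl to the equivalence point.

At equivalence: moles acid = moles base. moles HCl = 0.451 × 100/1000 = 0.0451 mol. V_base = moles / 0.478 × 1000 = 94.4 mL.

V_{base} = 94.4 mL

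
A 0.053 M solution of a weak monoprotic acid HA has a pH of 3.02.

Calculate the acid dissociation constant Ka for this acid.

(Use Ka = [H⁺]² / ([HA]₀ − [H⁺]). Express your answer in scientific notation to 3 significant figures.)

[H⁺] = 10^(−pH) = 10^(−3.02) = 9.550e-04 M. For HA ⇌ H⁺ + A⁻, Ka = [H⁺][A⁻]/[HA] = [H⁺]² / ([HA]₀ − [H⁺]) = (9.550e-04)² / (0.053 − 9.550e-04) = 1.75e-05.

K_a = 1.75e-05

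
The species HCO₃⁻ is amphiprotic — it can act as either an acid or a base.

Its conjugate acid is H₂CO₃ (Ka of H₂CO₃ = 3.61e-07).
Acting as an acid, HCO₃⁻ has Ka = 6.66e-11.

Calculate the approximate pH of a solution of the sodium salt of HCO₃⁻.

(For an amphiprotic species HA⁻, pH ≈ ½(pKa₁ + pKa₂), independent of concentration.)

pKa₁ = -log(3.61e-07) = 6.44; pKa₂ = -log(6.66e-11) = 10.18. For an amphiprotic species, pH ≈ ½(pKa₁ + pKa₂) = ½(6.44 + 10.18) = 8.31.

pH = 8.31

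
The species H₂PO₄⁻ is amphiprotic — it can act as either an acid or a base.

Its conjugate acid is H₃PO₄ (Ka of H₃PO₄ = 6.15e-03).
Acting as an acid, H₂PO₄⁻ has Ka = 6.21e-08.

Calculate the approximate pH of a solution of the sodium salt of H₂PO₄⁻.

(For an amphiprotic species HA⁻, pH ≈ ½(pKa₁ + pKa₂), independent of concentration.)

pKa₁ = -log(6.15e-03) = 2.21; pKa₂ = -log(6.21e-08) = 7.21. For an amphiprotic species, pH ≈ ½(pKa₁ + pKa₂) = ½(2.21 + 7.21) = 4.71.

pH = 4.71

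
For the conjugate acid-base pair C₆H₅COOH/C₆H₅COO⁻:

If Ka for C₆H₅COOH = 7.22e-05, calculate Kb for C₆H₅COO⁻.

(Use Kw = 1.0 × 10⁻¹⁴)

For a conjugate pair Ka × Kb = Kw, so Kb = Kw/Ka = 1.0 × 10⁻¹⁴ / 7.22e-05 = 1.39e-10.

K_b = 1.39e-10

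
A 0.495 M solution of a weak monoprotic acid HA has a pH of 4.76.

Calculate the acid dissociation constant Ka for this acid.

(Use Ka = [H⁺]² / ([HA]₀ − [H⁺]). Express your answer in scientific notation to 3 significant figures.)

[H⁺] = 10^(−pH) = 10^(−4.76) = 1.738e-05 M. For HA ⇌ H⁺ + A⁻, Ka = [H⁺][A⁻]/[HA] = [H⁺]² / ([HA]₀ − [H⁺]) = (1.738e-05)² / (0.495 − 1.738e-05) = 6.10e-10.

K_a = 6.10e-10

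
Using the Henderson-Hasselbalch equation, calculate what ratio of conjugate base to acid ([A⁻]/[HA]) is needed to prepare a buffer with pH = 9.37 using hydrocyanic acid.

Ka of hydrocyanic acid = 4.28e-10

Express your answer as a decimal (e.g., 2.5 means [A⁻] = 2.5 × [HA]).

pKa = -log(4.28e-10) = 9.3686. pH = pKa + log([A⁻]/[HA]), so log([A⁻]/[HA]) = pH − pKa = 9.37 − 9.3686 = 0.0014. [A⁻]/[HA] = 10^(0.0014) = 1.00

[A⁻]/[HA] = 1.00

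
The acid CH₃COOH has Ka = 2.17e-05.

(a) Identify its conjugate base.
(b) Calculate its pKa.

(a) The conjugate base is formed by removing one H⁺ from CH₃COOH, giving CH₃COO⁻. (b) pKa = -log(Ka) = -log(2.17e-05) = 4.66.

Conjugate base: CH₃COO⁻; pK_a = 4.66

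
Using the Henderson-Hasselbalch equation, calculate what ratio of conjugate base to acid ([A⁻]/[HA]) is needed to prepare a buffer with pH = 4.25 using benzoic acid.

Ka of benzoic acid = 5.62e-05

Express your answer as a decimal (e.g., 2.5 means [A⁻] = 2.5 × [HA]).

pKa = -log(5.62e-05) = 4.2503. pH = pKa + log([A⁻]/[HA]), so log([A⁻]/[HA]) = pH − pKa = 4.25 − 4.2503 = -0.0003. [A⁻]/[HA] = 10^(-0.0003) = 0.999

[A⁻]/[HA] = 0.999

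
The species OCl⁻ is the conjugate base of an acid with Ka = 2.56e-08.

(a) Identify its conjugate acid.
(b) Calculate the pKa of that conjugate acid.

(a) The conjugate acid is formed by adding one H⁺ to OCl⁻, giving HOCl. (b) pKa = -log(Ka) = -log(2.56e-08) = 7.59.

Conjugate acid: HOCl; pK_a = 7.59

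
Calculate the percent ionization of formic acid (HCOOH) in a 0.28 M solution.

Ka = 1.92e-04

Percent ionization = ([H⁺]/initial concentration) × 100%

Using Ka equilibrium: x² + Ka×x - Ka×C = 0. Solving: [H⁺] = 7.2367e-03. Percent = (7.2367e-03/0.28) × 100

Percent ionization = 2.58%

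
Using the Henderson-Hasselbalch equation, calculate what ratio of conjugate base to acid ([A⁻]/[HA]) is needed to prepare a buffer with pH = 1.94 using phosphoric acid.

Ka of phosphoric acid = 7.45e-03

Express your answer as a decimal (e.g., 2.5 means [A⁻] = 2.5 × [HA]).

pKa = -log(7.45e-03) = 2.1278. pH = pKa + log([A⁻]/[HA]), so log([A⁻]/[HA]) = pH − pKa = 1.94 − 2.1278 = -0.1878. [A⁻]/[HA] = 10^(-0.1878) = 0.649

[A⁻]/[HA] = 0.649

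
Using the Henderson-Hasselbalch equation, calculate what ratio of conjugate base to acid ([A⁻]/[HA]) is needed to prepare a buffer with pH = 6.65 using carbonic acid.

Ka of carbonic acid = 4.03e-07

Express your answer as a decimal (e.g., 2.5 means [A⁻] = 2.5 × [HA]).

pKa = -log(4.03e-07) = 6.3947. pH = pKa + log([A⁻]/[HA]), so log([A⁻]/[HA]) = pH − pKa = 6.65 − 6.3947 = 0.2553. [A⁻]/[HA] = 10^(0.2553) = 1.80

[A⁻]/[HA] = 1.80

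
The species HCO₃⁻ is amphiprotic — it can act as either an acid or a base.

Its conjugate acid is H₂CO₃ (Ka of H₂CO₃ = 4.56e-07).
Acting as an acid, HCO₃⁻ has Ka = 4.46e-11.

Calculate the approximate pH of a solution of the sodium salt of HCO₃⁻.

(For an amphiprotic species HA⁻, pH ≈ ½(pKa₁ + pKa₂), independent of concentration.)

pKa₁ = -log(4.56e-07) = 6.34; pKa₂ = -log(4.46e-11) = 10.35. For an amphiprotic species, pH ≈ ½(pKa₁ + pKa₂) = ½(6.34 + 10.35) = 8.35.

pH = 8.35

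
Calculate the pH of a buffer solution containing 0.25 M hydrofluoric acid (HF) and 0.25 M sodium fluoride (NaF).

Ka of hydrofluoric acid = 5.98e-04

pKa = -log(5.98e-04) = 3.22. pH = pKa + log([A⁻]/[HA]) = 3.22 + log(0.25/0.25)

pH = 3.22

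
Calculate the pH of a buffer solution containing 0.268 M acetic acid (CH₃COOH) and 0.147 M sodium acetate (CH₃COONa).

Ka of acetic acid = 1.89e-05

pKa = -log(1.89e-05) = 4.72. pH = pKa + log([A⁻]/[HA]) = 4.72 + log(0.147/0.268)

pH = 4.46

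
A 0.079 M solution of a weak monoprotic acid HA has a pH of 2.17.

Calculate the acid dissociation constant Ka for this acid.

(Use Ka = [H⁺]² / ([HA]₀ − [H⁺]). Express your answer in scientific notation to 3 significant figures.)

[H⁺] = 10^(−pH) = 10^(−2.17) = 6.761e-03 M. For HA ⇌ H⁺ + A⁻, Ka = [H⁺][A⁻]/[HA] = [H⁺]² / ([HA]₀ − [H⁺]) = (6.761e-03)² / (0.079 − 6.761e-03) = 6.33e-04.

K_a = 6.33e-04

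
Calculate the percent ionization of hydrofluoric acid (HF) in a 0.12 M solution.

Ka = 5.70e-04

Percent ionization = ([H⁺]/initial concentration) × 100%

Using Ka equilibrium: x² + Ka×x - Ka×C = 0. Solving: [H⁺] = 7.9903e-03. Percent = (7.9903e-03/0.12) × 100

Percent ionization = 6.66%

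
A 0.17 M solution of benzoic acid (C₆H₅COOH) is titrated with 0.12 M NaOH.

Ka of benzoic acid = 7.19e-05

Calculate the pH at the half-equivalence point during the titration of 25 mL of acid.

At half-equivalence [HA] = [A⁻], so Henderson-Hasselbalch gives pH = pKa = -log(7.19e-05) = 4.14.

pH = pKa = 4.14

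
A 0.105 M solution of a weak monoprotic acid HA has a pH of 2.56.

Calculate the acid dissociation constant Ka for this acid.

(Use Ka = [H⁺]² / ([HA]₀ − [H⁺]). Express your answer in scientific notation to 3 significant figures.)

[H⁺] = 10^(−pH) = 10^(−2.56) = 2.754e-03 M. For HA ⇌ H⁺ + A⁻, Ka = [H⁺][A⁻]/[HA] = [H⁺]² / ([HA]₀ − [H⁺]) = (2.754e-03)² / (0.105 − 2.754e-03) = 7.42e-05.

K_a = 7.42e-05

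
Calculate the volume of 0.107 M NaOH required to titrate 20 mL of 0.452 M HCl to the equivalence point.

At equivalence: moles acid = moles base. moles HCl = 0.452 × 20/1000 = 0.00904 mol. V_base = moles / 0.107 × 1000 = 84.5 mL.

V_{base} = 84.5 mL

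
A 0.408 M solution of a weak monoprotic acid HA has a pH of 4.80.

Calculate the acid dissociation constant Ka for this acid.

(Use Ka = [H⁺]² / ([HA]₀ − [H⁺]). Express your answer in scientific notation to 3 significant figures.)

[H⁺] = 10^(−pH) = 10^(−4.80) = 1.585e-05 M. For HA ⇌ H⁺ + A⁻, Ka = [H⁺][A⁻]/[HA] = [H⁺]² / ([HA]₀ − [H⁺]) = (1.585e-05)² / (0.408 − 1.585e-05) = 6.16e-10.

K_a = 6.16e-10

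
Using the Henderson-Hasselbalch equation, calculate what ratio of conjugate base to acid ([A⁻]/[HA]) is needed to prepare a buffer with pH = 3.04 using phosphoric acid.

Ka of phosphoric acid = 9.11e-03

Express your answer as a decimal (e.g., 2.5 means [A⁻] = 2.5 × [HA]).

pKa = -log(9.11e-03) = 2.0405. pH = pKa + log([A⁻]/[HA]), so log([A⁻]/[HA]) = pH − pKa = 3.04 − 2.0405 = 0.9995. [A⁻]/[HA] = 10^(0.9995) = 9.99

[A⁻]/[HA] = 9.99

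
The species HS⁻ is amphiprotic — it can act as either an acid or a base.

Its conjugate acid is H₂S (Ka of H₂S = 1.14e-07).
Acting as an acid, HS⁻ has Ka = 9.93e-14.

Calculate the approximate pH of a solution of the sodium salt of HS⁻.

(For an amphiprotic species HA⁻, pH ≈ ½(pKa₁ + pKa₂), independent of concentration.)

pKa₁ = -log(1.14e-07) = 6.94; pKa₂ = -log(9.93e-14) = 13.00. For an amphiprotic species, pH ≈ ½(pKa₁ + pKa₂) = ½(6.94 + 13.00) = 9.97.

pH = 9.97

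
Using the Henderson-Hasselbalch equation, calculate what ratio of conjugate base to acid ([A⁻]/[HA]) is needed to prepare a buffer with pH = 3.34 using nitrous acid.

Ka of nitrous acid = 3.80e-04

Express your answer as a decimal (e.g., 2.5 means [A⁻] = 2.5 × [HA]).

pKa = -log(3.80e-04) = 3.4202. pH = pKa + log([A⁻]/[HA]), so log([A⁻]/[HA]) = pH − pKa = 3.34 − 3.4202 = -0.0802. [A⁻]/[HA] = 10^(-0.0802) = 0.831

[A⁻]/[HA] = 0.831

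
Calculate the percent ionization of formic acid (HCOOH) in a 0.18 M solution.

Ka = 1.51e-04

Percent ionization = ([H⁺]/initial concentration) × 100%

Using Ka equilibrium: x² + Ka×x - Ka×C = 0. Solving: [H⁺] = 5.1385e-03. Percent = (5.1385e-03/0.18) × 100

Percent ionization = 2.85%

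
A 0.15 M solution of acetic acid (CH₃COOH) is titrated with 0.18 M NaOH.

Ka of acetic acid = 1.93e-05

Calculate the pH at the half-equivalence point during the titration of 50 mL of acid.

At half-equivalence [HA] = [A⁻], so Henderson-Hasselbalch gives pH = pKa = -log(1.93e-05) = 4.71.

pH = pKa = 4.71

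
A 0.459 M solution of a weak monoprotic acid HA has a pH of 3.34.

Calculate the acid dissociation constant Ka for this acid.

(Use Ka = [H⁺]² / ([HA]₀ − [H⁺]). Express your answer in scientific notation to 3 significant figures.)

[H⁺] = 10^(−pH) = 10^(−3.34) = 4.571e-04 M. For HA ⇌ H⁺ + A⁻, Ka = [H⁺][A⁻]/[HA] = [H⁺]² / ([HA]₀ − [H⁺]) = (4.571e-04)² / (0.459 − 4.571e-04) = 4.56e-07.

K_a = 4.56e-07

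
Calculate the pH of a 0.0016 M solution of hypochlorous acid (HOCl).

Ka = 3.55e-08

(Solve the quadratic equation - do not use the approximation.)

x² + Ka×x - Ka×C = 0. Using quadratic formula: [H⁺] = 7.5188e-06

pH = 5.12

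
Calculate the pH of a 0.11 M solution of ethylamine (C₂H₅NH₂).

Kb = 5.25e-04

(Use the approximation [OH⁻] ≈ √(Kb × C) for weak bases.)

[OH⁻] = √(Kb × C) = √(5.25e-04 × 0.11) = 7.5993e-03. pOH = 2.12, pH = 14 - pOH

pH = 11.88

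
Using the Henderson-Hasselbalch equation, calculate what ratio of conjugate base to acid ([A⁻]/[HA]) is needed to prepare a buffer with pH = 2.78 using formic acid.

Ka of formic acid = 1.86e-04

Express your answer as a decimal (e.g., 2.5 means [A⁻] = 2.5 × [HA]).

pKa = -log(1.86e-04) = 3.7305. pH = pKa + log([A⁻]/[HA]), so log([A⁻]/[HA]) = pH − pKa = 2.78 − 3.7305 = -0.9505. [A⁻]/[HA] = 10^(-0.9505) = 0.112

[A⁻]/[HA] = 0.112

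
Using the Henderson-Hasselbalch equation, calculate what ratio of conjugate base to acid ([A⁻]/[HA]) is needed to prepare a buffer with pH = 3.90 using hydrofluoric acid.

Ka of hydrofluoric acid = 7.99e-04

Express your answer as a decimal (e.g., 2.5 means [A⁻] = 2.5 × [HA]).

pKa = -log(7.99e-04) = 3.0975. pH = pKa + log([A⁻]/[HA]), so log([A⁻]/[HA]) = pH − pKa = 3.90 − 3.0975 = 0.8025. [A⁻]/[HA] = 10^(0.8025) = 6.35

[A⁻]/[HA] = 6.35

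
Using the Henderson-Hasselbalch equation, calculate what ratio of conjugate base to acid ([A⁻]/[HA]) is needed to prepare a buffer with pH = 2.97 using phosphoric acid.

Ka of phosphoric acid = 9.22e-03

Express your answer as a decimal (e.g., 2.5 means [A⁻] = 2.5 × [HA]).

pKa = -log(9.22e-03) = 2.0353. pH = pKa + log([A⁻]/[HA]), so log([A⁻]/[HA]) = pH − pKa = 2.97 − 2.0353 = 0.9347. [A⁻]/[HA] = 10^(0.9347) = 8.60

[A⁻]/[HA] = 8.60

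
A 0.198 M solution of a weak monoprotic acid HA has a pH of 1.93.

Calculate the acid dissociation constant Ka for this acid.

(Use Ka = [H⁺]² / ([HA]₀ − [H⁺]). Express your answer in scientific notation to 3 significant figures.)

[H⁺] = 10^(−pH) = 10^(−1.93) = 1.175e-02 M. For HA ⇌ H⁺ + A⁻, Ka = [H⁺][A⁻]/[HA] = [H⁺]² / ([HA]₀ − [H⁺]) = (1.175e-02)² / (0.198 − 1.175e-02) = 7.41e-04.

K_a = 7.41e-04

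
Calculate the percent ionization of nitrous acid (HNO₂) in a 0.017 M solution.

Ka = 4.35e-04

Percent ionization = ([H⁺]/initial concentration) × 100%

Using Ka equilibrium: x² + Ka×x - Ka×C = 0. Solving: [H⁺] = 2.5106e-03. Percent = (2.5106e-03/0.017) × 100

Percent ionization = 14.8%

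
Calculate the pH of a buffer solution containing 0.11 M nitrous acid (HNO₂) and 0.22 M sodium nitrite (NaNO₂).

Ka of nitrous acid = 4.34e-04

pKa = -log(4.34e-04) = 3.36. pH = pKa + log([A⁻]/[HA]) = 3.36 + log(0.22/0.11)

pH = 3.66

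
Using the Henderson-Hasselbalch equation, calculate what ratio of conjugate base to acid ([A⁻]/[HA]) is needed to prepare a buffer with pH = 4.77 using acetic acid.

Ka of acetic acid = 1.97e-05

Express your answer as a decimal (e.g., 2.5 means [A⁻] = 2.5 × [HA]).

pKa = -log(1.97e-05) = 4.7055. pH = pKa + log([A⁻]/[HA]), so log([A⁻]/[HA]) = pH − pKa = 4.77 − 4.7055 = 0.0645. [A⁻]/[HA] = 10^(0.0645) = 1.16

[A⁻]/[HA] = 1.16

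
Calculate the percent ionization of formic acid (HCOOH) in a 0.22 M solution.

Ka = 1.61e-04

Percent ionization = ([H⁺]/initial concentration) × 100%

Using Ka equilibrium: x² + Ka×x - Ka×C = 0. Solving: [H⁺] = 5.8715e-03. Percent = (5.8715e-03/0.22) × 100

Percent ionization = 2.67%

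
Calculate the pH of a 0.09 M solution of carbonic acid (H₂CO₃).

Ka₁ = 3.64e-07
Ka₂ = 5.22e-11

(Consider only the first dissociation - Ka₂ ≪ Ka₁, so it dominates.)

First dissociation dominates. From Ka₁ = [H⁺][HA⁻]/[H₂A], x² + Ka₁·x − Ka₁·C = 0 with C = 0.09 M and Ka₁ = 3.64e-07. Solving: [H⁺] = (−Ka₁ + √(Ka₁² + 4·Ka₁·C)) / 2 = 1.8082e-04 M. pH = -log(1.8082e-04) = 3.74.

pH = 3.74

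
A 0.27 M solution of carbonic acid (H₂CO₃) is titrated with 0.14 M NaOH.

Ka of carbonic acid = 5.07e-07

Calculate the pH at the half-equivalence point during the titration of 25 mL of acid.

At half-equivalence [HA] = [A⁻], so Henderson-Hasselbalch gives pH = pKa = -log(5.07e-07) = 6.29.

pH = pKa = 6.29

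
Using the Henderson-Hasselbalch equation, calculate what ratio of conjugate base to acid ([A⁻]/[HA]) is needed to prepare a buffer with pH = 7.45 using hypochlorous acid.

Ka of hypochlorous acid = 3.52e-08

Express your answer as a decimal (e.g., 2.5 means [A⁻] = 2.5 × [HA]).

pKa = -log(3.52e-08) = 7.4535. pH = pKa + log([A⁻]/[HA]), so log([A⁻]/[HA]) = pH − pKa = 7.45 − 7.4535 = -0.0035. [A⁻]/[HA] = 10^(-0.0035) = 0.992

[A⁻]/[HA] = 0.992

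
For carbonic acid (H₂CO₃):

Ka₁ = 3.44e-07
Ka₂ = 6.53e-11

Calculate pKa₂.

pKa₂ = -log(Ka₂) = -log(6.53e-11) = 10.19.

pK_{a2} = 10.19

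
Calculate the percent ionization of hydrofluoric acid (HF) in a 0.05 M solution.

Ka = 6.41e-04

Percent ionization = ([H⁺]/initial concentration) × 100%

Using Ka equilibrium: x² + Ka×x - Ka×C = 0. Solving: [H⁺] = 5.3498e-03. Percent = (5.3498e-03/0.05) × 100

Percent ionization = 10.7%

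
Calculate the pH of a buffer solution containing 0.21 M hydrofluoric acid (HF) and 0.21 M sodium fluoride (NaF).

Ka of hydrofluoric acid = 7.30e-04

pKa = -log(7.30e-04) = 3.14. pH = pKa + log([A⁻]/[HA]) = 3.14 + log(0.21/0.21)

pH = 3.14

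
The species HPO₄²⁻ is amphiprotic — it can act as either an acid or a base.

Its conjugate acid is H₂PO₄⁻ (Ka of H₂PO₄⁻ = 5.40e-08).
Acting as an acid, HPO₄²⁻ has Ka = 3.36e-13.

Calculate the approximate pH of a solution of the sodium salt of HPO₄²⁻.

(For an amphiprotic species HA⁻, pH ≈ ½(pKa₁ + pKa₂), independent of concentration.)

pKa₁ = -log(5.40e-08) = 7.27; pKa₂ = -log(3.36e-13) = 12.47. For an amphiprotic species, pH ≈ ½(pKa₁ + pKa₂) = ½(7.27 + 12.47) = 9.87.

pH = 9.87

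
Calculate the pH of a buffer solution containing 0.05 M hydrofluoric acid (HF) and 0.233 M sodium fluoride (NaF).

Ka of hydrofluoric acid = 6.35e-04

pKa = -log(6.35e-04) = 3.20. pH = pKa + log([A⁻]/[HA]) = 3.20 + log(0.233/0.05)

pH = 3.87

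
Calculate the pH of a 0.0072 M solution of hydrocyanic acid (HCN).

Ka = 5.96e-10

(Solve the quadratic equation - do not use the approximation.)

x² + Ka×x - Ka×C = 0. Using quadratic formula: [H⁺] = 2.0712e-06

pH = 5.68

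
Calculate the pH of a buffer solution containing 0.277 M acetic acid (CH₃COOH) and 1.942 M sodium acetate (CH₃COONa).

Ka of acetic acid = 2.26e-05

pKa = -log(2.26e-05) = 4.65. pH = pKa + log([A⁻]/[HA]) = 4.65 + log(1.942/0.277)

pH = 5.49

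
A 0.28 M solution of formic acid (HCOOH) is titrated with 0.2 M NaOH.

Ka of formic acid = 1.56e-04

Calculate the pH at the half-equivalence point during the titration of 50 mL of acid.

At half-equivalence [HA] = [A⁻], so Henderson-Hasselbalch gives pH = pKa = -log(1.56e-04) = 3.81.

pH = pKa = 3.81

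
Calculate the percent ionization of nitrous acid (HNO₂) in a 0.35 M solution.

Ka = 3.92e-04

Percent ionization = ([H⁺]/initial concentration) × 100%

Using Ka equilibrium: x² + Ka×x - Ka×C = 0. Solving: [H⁺] = 1.1519e-02. Percent = (1.1519e-02/0.35) × 100

Percent ionization = 3.29%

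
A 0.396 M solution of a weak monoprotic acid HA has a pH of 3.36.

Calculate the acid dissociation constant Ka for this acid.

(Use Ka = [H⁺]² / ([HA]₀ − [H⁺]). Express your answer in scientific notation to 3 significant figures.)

[H⁺] = 10^(−pH) = 10^(−3.36) = 4.365e-04 M. For HA ⇌ H⁺ + A⁻, Ka = [H⁺][A⁻]/[HA] = [H⁺]² / ([HA]₀ − [H⁺]) = (4.365e-04)² / (0.396 − 4.365e-04) = 4.82e-07.

K_a = 4.82e-07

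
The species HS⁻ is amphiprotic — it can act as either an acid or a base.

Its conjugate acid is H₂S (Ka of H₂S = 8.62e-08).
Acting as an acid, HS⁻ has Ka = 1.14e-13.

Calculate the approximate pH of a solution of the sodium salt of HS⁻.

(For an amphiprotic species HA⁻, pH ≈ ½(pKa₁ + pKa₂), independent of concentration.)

pKa₁ = -log(8.62e-08) = 7.06; pKa₂ = -log(1.14e-13) = 12.94. For an amphiprotic species, pH ≈ ½(pKa₁ + pKa₂) = ½(7.06 + 12.94) = 10.00.

pH = 10.00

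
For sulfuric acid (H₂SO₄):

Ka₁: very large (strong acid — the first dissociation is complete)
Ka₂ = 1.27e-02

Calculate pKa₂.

pKa₂ = -log(Ka₂) = -log(1.27e-02) = 1.90.

pK_{a2} = 1.90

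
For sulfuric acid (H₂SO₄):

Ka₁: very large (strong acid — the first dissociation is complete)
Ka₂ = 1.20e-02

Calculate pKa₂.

pKa₂ = -log(Ka₂) = -log(1.20e-02) = 1.92.

pK_{a2} = 1.92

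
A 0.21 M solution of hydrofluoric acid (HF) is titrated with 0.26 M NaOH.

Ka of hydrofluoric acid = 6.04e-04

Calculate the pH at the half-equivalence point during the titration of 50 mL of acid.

At half-equivalence [HA] = [A⁻], so Henderson-Hasselbalch gives pH = pKa = -log(6.04e-04) = 3.22.

pH = pKa = 3.22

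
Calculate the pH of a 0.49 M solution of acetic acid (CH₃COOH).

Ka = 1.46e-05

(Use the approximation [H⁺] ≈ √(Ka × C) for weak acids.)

[H⁺] = √(Ka × C) = √(1.46e-05 × 0.49) = 2.6747e-03. pH = -log(2.6747e-03)

pH = 2.57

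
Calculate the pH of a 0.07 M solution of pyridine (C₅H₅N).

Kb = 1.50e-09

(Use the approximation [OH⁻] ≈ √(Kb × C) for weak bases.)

[OH⁻] = √(Kb × C) = √(1.50e-09 × 0.07) = 1.0247e-05. pOH = 4.99, pH = 14 - pOH

pH = 9.01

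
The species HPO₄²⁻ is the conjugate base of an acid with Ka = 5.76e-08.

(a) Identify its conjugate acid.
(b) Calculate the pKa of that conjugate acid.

(a) The conjugate acid is formed by adding one H⁺ to HPO₄²⁻, giving H₂PO₄⁻. (b) pKa = -log(Ka) = -log(5.76e-08) = 7.24.

Conjugate acid: H₂PO₄⁻; pK_a = 7.24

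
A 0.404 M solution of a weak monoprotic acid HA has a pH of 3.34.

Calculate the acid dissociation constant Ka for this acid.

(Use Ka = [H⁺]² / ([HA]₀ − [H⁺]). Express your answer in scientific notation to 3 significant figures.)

[H⁺] = 10^(−pH) = 10^(−3.34) = 4.571e-04 M. For HA ⇌ H⁺ + A⁻, Ka = [H⁺][A⁻]/[HA] = [H⁺]² / ([HA]₀ − [H⁺]) = (4.571e-04)² / (0.404 − 4.571e-04) = 5.18e-07.

K_a = 5.18e-07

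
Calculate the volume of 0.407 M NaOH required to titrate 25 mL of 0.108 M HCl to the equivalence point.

At equivalence: moles acid = moles base. moles HCl = 0.108 × 25/1000 = 0.0027 mol. V_base = moles / 0.407 × 1000 = 6.6 mL.

V_{base} = 6.6 mL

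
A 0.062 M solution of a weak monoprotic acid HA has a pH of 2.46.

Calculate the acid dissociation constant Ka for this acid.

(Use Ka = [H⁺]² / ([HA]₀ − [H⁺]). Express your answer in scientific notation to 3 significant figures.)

[H⁺] = 10^(−pH) = 10^(−2.46) = 3.467e-03 M. For HA ⇌ H⁺ + A⁻, Ka = [H⁺][A⁻]/[HA] = [H⁺]² / ([HA]₀ − [H⁺]) = (3.467e-03)² / (0.062 − 3.467e-03) = 2.05e-04.

K_a = 2.05e-04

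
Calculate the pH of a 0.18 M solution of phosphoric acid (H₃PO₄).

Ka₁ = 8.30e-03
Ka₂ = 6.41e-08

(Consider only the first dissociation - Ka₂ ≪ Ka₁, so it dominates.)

First dissociation dominates. From Ka₁ = [H⁺][HA⁻]/[H₂A], x² + Ka₁·x − Ka₁·C = 0 with C = 0.18 M and Ka₁ = 8.30e-03. Solving: [H⁺] = (−Ka₁ + √(Ka₁² + 4·Ka₁·C)) / 2 = 3.4724e-02 M. pH = -log(3.4724e-02) = 1.46.

pH = 1.46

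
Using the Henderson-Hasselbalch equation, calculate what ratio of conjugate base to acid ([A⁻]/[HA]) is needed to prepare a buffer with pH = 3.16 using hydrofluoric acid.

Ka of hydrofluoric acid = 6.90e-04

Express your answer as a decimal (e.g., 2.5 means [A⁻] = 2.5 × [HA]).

pKa = -log(6.90e-04) = 3.1612. pH = pKa + log([A⁻]/[HA]), so log([A⁻]/[HA]) = pH − pKa = 3.16 − 3.1612 = -0.0012. [A⁻]/[HA] = 10^(-0.0012) = 0.997

[A⁻]/[HA] = 0.997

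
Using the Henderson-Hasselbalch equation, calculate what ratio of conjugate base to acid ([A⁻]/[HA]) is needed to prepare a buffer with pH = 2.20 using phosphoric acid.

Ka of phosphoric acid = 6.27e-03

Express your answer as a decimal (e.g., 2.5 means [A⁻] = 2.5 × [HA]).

pKa = -log(6.27e-03) = 2.2027. pH = pKa + log([A⁻]/[HA]), so log([A⁻]/[HA]) = pH − pKa = 2.20 − 2.2027 = -0.0027. [A⁻]/[HA] = 10^(-0.0027) = 0.994

[A⁻]/[HA] = 0.994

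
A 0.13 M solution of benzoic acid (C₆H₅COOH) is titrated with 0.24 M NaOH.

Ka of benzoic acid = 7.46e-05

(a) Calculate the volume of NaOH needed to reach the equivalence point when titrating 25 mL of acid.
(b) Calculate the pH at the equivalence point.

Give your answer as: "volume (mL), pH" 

moles acid = 0.13 × 25/1000 = 0.00325 mol; V_base = moles/0.24 × 1000 = 13.5 mL. At equivalence only the conjugate base is present: [A⁻] = 0.00325/0.039 = 8.4324e-02 M. Kb = Kw/Ka = 1.34e-10; [OH⁻] = √(Kb × [A⁻]) = 3.3621e-06; pOH = 5.47; pH = 14 - pOH = 8.53.

V = 13.5 mL, pH = 8.53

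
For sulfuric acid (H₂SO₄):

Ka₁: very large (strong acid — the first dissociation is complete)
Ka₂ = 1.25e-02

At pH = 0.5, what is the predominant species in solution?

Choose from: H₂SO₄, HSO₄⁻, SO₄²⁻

The first dissociation is complete, so H₂SO₄ itself is never the predominant species in water; pKa₂ = -log(1.25e-02) = 1.90. For a polyprotic acid the predominant species crosses at each pKa: below pKa_n the protonated form dominates, above it the deprotonated form does. At pH = 0.5, the predominant species is HSO₄⁻.

HSO₄⁻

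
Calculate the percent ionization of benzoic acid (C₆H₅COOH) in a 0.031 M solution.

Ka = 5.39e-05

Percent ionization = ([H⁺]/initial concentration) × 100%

Using Ka equilibrium: x² + Ka×x - Ka×C = 0. Solving: [H⁺] = 1.2660e-03. Percent = (1.2660e-03/0.031) × 100

Percent ionization = 4.08%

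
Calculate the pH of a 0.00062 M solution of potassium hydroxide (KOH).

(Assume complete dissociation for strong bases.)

[OH⁻] = 0.00062 M for strong base. pOH = -log[OH⁻] = 3.21, pH = 14 - pOH

pH = 10.79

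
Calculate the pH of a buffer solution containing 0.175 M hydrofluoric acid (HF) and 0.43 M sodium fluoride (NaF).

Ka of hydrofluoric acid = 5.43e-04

pKa = -log(5.43e-04) = 3.27. pH = pKa + log([A⁻]/[HA]) = 3.27 + log(0.43/0.175)

pH = 3.66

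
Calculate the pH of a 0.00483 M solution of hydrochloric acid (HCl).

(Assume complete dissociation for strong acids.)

[H⁺] = 0.00483 M for strong acid. pH = -log[H⁺] = -log(0.00483)

pH = 2.32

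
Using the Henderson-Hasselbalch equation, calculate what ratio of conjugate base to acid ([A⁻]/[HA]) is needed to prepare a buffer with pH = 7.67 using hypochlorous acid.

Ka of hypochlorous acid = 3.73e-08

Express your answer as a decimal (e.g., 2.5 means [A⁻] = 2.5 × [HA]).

pKa = -log(3.73e-08) = 7.4283. pH = pKa + log([A⁻]/[HA]), so log([A⁻]/[HA]) = pH − pKa = 7.67 − 7.4283 = 0.2417. [A⁻]/[HA] = 10^(0.2417) = 1.74

[A⁻]/[HA] = 1.74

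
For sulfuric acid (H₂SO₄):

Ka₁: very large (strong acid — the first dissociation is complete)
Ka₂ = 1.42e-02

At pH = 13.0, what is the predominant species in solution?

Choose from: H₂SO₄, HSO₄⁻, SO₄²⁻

The first dissociation is complete, so H₂SO₄ itself is never the predominant species in water; pKa₂ = -log(1.42e-02) = 1.85. For a polyprotic acid the predominant species crosses at each pKa: below pKa_n the protonated form dominates, above it the deprotonated form does. At pH = 13.0, the predominant species is SO₄²⁻.

SO₄²⁻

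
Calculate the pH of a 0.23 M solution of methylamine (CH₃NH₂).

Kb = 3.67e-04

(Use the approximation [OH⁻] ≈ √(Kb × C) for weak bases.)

[OH⁻] = √(Kb × C) = √(3.67e-04 × 0.23) = 9.1875e-03. pOH = 2.04, pH = 14 - pOH

pH = 11.96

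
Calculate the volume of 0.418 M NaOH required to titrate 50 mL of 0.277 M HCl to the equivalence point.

At equivalence: moles acid = moles base. moles HCl = 0.277 × 50/1000 = 0.01385 mol. V_base = moles / 0.418 × 1000 = 33.1 mL.

V_{base} = 33.1 mL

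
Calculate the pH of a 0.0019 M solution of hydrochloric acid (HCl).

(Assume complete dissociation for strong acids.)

[H⁺] = 0.0019 M for strong acid. pH = -log[H⁺] = -log(0.0019)

pH = 2.72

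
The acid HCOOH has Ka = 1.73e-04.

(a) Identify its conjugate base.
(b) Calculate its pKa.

(a) The conjugate base is formed by removing one H⁺ from HCOOH, giving HCOO⁻. (b) pKa = -log(Ka) = -log(1.73e-04) = 3.76.

Conjugate base: HCOO⁻; pK_a = 3.76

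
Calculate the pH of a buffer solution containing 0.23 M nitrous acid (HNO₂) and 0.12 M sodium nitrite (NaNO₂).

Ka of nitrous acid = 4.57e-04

pKa = -log(4.57e-04) = 3.34. pH = pKa + log([A⁻]/[HA]) = 3.34 + log(0.12/0.23)

pH = 3.06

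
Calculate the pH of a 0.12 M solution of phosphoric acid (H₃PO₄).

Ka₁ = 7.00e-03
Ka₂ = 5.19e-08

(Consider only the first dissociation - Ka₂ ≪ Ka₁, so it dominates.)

First dissociation dominates. From Ka₁ = [H⁺][HA⁻]/[H₂A], x² + Ka₁·x − Ka₁·C = 0 with C = 0.12 M and Ka₁ = 7.00e-03. Solving: [H⁺] = (−Ka₁ + √(Ka₁² + 4·Ka₁·C)) / 2 = 2.5693e-02 M. pH = -log(2.5693e-02) = 1.59.

pH = 1.59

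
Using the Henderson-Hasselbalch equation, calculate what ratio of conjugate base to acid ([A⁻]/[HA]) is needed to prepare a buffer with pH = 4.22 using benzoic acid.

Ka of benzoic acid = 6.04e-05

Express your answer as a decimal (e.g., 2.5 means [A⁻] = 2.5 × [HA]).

pKa = -log(6.04e-05) = 4.2190. pH = pKa + log([A⁻]/[HA]), so log([A⁻]/[HA]) = pH − pKa = 4.22 − 4.2190 = 0.0010. [A⁻]/[HA] = 10^(0.0010) = 1.00

[A⁻]/[HA] = 1.00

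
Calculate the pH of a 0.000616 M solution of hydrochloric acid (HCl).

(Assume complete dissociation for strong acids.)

[H⁺] = 0.000616 M for strong acid. pH = -log[H⁺] = -log(0.000616)

pH = 3.21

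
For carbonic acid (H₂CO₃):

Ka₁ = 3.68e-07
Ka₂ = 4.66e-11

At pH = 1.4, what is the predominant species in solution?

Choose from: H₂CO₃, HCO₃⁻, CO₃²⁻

pKa₁ = 6.43, pKa₂ = 10.33. For a polyprotic acid the predominant species crosses at each pKa: below pKa_n the protonated form dominates, above it the deprotonated form does. At pH = 1.4, the predominant species is H₂CO₃.

H₂CO₃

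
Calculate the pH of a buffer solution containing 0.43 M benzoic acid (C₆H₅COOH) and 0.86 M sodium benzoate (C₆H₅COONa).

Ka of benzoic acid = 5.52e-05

pKa = -log(5.52e-05) = 4.26. pH = pKa + log([A⁻]/[HA]) = 4.26 + log(0.86/0.43)

pH = 4.56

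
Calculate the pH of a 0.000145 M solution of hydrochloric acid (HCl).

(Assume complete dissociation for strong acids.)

[H⁺] = 0.000145 M for strong acid. pH = -log[H⁺] = -log(0.000145)

pH = 3.84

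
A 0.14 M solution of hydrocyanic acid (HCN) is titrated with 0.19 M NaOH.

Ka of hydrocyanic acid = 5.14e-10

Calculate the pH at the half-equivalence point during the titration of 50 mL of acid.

At half-equivalence [HA] = [A⁻], so Henderson-Hasselbalch gives pH = pKa = -log(5.14e-10) = 9.29.

pH = pKa = 9.29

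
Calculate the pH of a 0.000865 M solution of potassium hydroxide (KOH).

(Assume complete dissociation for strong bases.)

[OH⁻] = 0.000865 M for strong base. pOH = -log[OH⁻] = 3.06, pH = 14 - pOH

pH = 10.94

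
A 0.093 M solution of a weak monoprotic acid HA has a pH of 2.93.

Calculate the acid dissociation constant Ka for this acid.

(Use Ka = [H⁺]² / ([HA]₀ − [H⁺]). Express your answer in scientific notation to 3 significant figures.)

[H⁺] = 10^(−pH) = 10^(−2.93) = 1.175e-03 M. For HA ⇌ H⁺ + A⁻, Ka = [H⁺][A⁻]/[HA] = [H⁺]² / ([HA]₀ − [H⁺]) = (1.175e-03)² / (0.093 − 1.175e-03) = 1.50e-05.

K_a = 1.50e-05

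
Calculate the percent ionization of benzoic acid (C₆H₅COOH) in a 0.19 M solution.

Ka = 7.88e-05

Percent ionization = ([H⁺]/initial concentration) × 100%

Using Ka equilibrium: x² + Ka×x - Ka×C = 0. Solving: [H⁺] = 3.8302e-03. Percent = (3.8302e-03/0.19) × 100

Percent ionization = 2.02%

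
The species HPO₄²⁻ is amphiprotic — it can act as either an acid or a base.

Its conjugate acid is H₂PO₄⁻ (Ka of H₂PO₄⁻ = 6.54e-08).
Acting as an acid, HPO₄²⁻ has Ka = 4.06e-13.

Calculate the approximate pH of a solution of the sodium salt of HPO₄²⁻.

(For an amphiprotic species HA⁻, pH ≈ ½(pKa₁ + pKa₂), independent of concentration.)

pKa₁ = -log(6.54e-08) = 7.18; pKa₂ = -log(4.06e-13) = 12.39. For an amphiprotic species, pH ≈ ½(pKa₁ + pKa₂) = ½(7.18 + 12.39) = 9.79.

pH = 9.79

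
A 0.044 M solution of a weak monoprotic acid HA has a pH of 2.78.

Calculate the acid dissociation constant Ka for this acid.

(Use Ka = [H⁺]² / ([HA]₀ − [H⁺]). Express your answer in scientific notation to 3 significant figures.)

[H⁺] = 10^(−pH) = 10^(−2.78) = 1.660e-03 M. For HA ⇌ H⁺ + A⁻, Ka = [H⁺][A⁻]/[HA] = [H⁺]² / ([HA]₀ − [H⁺]) = (1.660e-03)² / (0.044 − 1.660e-03) = 6.50e-05.

K_a = 6.50e-05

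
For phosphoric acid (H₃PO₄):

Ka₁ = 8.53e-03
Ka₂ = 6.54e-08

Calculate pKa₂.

pKa₂ = -log(Ka₂) = -log(6.54e-08) = 7.18.

pK_{a2} = 7.18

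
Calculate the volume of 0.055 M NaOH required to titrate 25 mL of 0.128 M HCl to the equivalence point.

At equivalence: moles acid = moles base. moles HCl = 0.128 × 25/1000 = 0.0032 mol. V_base = moles / 0.055 × 1000 = 58.2 mL.

V_{base} = 58.2 mL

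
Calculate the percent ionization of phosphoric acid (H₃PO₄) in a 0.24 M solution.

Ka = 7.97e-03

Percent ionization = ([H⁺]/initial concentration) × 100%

Using Ka equilibrium: x² + Ka×x - Ka×C = 0. Solving: [H⁺] = 3.9932e-02. Percent = (3.9932e-02/0.24) × 100

Percent ionization = 16.6%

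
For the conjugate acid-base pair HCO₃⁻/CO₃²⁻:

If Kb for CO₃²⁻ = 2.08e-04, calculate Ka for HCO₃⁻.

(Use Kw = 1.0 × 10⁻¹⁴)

For a conjugate pair Ka × Kb = Kw, so Ka = Kw/Kb = 1.0 × 10⁻¹⁴ / 2.08e-04 = 4.81e-11.

K_a = 4.81e-11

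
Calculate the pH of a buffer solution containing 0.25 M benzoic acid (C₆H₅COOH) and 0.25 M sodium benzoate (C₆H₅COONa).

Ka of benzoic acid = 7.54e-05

pKa = -log(7.54e-05) = 4.12. pH = pKa + log([A⁻]/[HA]) = 4.12 + log(0.25/0.25)

pH = 4.12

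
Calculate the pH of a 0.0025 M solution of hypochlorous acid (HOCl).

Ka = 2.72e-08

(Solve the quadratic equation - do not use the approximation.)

x² + Ka×x - Ka×C = 0. Using quadratic formula: [H⁺] = 8.2326e-06

pH = 5.08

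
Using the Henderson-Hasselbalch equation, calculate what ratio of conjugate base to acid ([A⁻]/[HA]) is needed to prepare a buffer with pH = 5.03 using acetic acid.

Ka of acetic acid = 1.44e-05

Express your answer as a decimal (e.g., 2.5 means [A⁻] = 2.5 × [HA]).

pKa = -log(1.44e-05) = 4.8416. pH = pKa + log([A⁻]/[HA]), so log([A⁻]/[HA]) = pH − pKa = 5.03 − 4.8416 = 0.1884. [A⁻]/[HA] = 10^(0.1884) = 1.54

[A⁻]/[HA] = 1.54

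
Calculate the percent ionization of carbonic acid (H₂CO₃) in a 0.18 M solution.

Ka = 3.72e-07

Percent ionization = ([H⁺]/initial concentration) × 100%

Using Ka equilibrium: x² + Ka×x - Ka×C = 0. Solving: [H⁺] = 2.5858e-04. Percent = (2.5858e-04/0.18) × 100

Percent ionization = 0.144%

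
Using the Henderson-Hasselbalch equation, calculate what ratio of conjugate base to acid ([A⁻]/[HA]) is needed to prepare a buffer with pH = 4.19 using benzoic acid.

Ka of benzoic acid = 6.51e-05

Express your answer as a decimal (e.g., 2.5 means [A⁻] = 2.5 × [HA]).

pKa = -log(6.51e-05) = 4.1864. pH = pKa + log([A⁻]/[HA]), so log([A⁻]/[HA]) = pH − pKa = 4.19 − 4.1864 = 0.0036. [A⁻]/[HA] = 10^(0.0036) = 1.01

[A⁻]/[HA] = 1.01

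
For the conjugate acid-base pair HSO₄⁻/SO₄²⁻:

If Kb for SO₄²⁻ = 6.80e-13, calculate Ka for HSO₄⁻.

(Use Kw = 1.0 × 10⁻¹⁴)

For a conjugate pair Ka × Kb = Kw, so Ka = Kw/Kb = 1.0 × 10⁻¹⁴ / 6.80e-13 = 1.47e-02.

K_a = 1.47e-02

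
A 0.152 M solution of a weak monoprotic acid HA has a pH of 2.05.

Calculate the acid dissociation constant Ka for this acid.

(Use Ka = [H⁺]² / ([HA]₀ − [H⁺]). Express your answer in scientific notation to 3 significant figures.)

[H⁺] = 10^(−pH) = 10^(−2.05) = 8.913e-03 M. For HA ⇌ H⁺ + A⁻, Ka = [H⁺][A⁻]/[HA] = [H⁺]² / ([HA]₀ − [H⁺]) = (8.913e-03)² / (0.152 − 8.913e-03) = 5.55e-04.

K_a = 5.55e-04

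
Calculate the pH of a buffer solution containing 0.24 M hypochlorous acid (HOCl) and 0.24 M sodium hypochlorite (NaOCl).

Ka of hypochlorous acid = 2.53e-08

pKa = -log(2.53e-08) = 7.60. pH = pKa + log([A⁻]/[HA]) = 7.60 + log(0.24/0.24)

pH = 7.60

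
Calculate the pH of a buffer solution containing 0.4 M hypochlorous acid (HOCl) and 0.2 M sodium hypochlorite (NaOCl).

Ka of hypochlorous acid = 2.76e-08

pKa = -log(2.76e-08) = 7.56. pH = pKa + log([A⁻]/[HA]) = 7.56 + log(0.2/0.4)

pH = 7.26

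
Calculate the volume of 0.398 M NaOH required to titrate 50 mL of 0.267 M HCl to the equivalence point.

At equivalence: moles acid = moles base. moles HCl = 0.267 × 50/1000 = 0.01335 mol. V_base = moles / 0.398 × 1000 = 33.5 mL.

V_{base} = 33.5 mL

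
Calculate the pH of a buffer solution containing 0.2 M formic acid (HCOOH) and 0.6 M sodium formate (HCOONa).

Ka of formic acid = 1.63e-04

pKa = -log(1.63e-04) = 3.79. pH = pKa + log([A⁻]/[HA]) = 3.79 + log(0.6/0.2)

pH = 4.26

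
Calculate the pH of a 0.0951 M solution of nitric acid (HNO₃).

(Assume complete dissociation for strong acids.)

[H⁺] = 0.0951 M for strong acid. pH = -log[H⁺] = -log(0.0951)

pH = 1.02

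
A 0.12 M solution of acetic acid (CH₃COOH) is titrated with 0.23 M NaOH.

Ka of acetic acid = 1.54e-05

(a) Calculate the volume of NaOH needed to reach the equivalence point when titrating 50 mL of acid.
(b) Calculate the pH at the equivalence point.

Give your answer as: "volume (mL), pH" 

moles acid = 0.12 × 50/1000 = 0.006 mol; V_base = moles/0.23 × 1000 = 26.1 mL. At equivalence only the conjugate base is present: [A⁻] = 0.006/0.076 = 7.8857e-02 M. Kb = Kw/Ka = 6.49e-10; [OH⁻] = √(Kb × [A⁻]) = 7.1558e-06; pOH = 5.15; pH = 14 - pOH = 8.85.

V = 26.1 mL, pH = 8.85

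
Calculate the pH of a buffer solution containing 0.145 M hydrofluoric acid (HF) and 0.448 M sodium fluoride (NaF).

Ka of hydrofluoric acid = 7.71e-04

pKa = -log(7.71e-04) = 3.11. pH = pKa + log([A⁻]/[HA]) = 3.11 + log(0.448/0.145)

pH = 3.60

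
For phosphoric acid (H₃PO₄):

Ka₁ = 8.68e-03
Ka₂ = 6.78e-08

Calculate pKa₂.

pKa₂ = -log(Ka₂) = -log(6.78e-08) = 7.17.

pK_{a2} = 7.17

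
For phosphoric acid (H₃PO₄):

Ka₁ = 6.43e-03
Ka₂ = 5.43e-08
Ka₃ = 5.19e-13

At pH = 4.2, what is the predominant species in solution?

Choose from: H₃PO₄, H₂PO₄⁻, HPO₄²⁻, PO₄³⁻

pKa₁ = 2.19, pKa₂ = 7.27, pKa₃ = 12.28. For a polyprotic acid the predominant species crosses at each pKa: below pKa_n the protonated form dominates, above it the deprotonated form does. At pH = 4.2, the predominant species is H₂PO₄⁻.

H₂PO₄⁻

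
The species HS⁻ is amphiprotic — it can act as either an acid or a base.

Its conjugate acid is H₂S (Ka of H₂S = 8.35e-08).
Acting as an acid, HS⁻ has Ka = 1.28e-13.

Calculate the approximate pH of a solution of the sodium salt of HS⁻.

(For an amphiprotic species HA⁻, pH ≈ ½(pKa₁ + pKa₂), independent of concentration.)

pKa₁ = -log(8.35e-08) = 7.08; pKa₂ = -log(1.28e-13) = 12.89. For an amphiprotic species, pH ≈ ½(pKa₁ + pKa₂) = ½(7.08 + 12.89) = 9.99.

pH = 9.99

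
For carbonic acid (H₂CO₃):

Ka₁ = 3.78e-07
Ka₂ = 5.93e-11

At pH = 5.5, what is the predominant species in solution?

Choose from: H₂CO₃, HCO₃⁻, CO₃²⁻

pKa₁ = 6.42, pKa₂ = 10.23. For a polyprotic acid the predominant species crosses at each pKa: below pKa_n the protonated form dominates, above it the deprotonated form does. At pH = 5.5, the predominant species is H₂CO₃.

H₂CO₃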